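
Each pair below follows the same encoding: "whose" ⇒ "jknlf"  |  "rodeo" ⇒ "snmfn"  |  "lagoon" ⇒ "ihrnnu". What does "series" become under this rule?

w(22)→j(9) and h(7)→k(10) fit y≡19x+7 (mod 26); the inverse of 19 mod 26 is 11. This is an affine cipher: with a=0,…,z=25, each position x becomes (19x+7) mod 26.
For series: s(18)→19·18+7≡11=l; e(4)→19·4+7≡5=f; r(17)→19·17+7≡18=s; i(8)→19·8+7≡3=d; e(4)→19·4+7≡5=f; s(18)→19·18+7≡11=l (all mod 26).

lfsdfl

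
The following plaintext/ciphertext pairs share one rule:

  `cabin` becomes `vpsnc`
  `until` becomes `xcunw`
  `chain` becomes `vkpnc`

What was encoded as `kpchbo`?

hanger

c(2)→v(21) and a(0)→p(15) fit y≡3x+15 (mod 26); the inverse of 3 mod 26 is 9. This is an affine cipher: with a=0,…,z=25, each position x becomes (3x+15) mod 26.
Decoding kpchbo: k(10)→9·(10−15)≡7=h; p(15)→9·(15−15)≡0=a; c(2)→9·(2−15)≡13=n; h(7)→9·(7−15)≡6=g; b(1)→9·(1−15)≡4=e; o(14)→9·(14−15)≡17=r (all mod 26).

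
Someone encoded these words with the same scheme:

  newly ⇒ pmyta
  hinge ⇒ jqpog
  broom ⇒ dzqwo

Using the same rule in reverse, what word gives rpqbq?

photo

Shifts by position in newly: pos 0: n→p (+2), pos 1: e→m (+8), pos 2: w→y (+2), pos 3: l→t (+8) — repeating every 2. A repeating key of period 2 is used — shifts +2, +8 over and over.
Undoing it on rpqbq: r−2=p, p−8=h, q−2=o, b−8=t, q−2=o.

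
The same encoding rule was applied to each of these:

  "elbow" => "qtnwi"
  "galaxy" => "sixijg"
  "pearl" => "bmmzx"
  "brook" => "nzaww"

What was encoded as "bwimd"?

power

Shifts by position in elbow: pos 0: e→q (+12), pos 1: l→t (+8), pos 2: b→n (+12), pos 3: o→w (+8) — repeating every 2. It's a Vigenère-style cipher with numeric key [12,8]: position i shifts by key[i mod 2].
Decoding bwimd: b−12=p, w−8=o, i−12=w, m−8=e, d−12=r.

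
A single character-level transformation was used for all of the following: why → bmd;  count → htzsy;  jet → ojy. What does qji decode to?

led

Compare letters: w→b is +5, h→m is +5, y→d is +5 — a constant shift. Every letter moves 5 places later in the alphabet, wrapping around z→a.
Reversing it on qji: q−5=l, j−5=e, i−5=d.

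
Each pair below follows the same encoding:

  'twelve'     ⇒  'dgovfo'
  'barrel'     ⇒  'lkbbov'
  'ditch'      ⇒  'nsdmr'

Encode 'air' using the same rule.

Each letter is shifted forward by 10 in the alphabet (a Caesar shift of +10).
On air: a+10=k, i+10=s, r+10=b.

ksb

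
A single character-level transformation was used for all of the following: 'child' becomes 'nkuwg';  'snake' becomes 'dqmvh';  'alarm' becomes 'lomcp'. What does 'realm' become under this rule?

chmwp

Shifts by position in child: pos 0: c→n (+11), pos 1: h→k (+3), pos 2: i→u (+12), pos 3: l→w (+11), pos 4: d→g (+3) — repeating every 3. The shifts repeat in a cycle of length 3: positions 0,1,… shift by +11, +3, +12, then the pattern repeats.
Applying it to realm: r+11=c, e+3=h, a+12=m, l+11=w, m+3=p.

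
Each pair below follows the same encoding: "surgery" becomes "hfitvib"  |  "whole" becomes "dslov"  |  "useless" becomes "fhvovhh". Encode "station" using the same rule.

hgzgrlm

Each pair mirrors across the alphabet (s↔h, u↔f, r↔i): positions sum to 25. This is the alphabet-reversal cipher (Atbash): a becomes z, b becomes y, etc.
On station: s↔h, t↔g, a↔z, t↔g, i↔r, o↔l, n↔m.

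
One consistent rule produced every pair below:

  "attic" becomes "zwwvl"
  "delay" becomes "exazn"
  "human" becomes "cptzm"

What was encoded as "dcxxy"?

sheep

a(0)→z(25) and t(19)→w(22) fit y≡19x+25 (mod 26); the inverse of 19 mod 26 is 11. Treating letters as 0–25, the rule is x ↦ 19x + 25 (mod 26).
Undoing it on dcxxy: d(3)→11·(3−25)≡18=s; c(2)→11·(2−25)≡7=h; x(23)→11·(23−25)≡4=e; x(23)→11·(23−25)≡4=e; y(24)→11·(24−25)≡15=p (all mod 26).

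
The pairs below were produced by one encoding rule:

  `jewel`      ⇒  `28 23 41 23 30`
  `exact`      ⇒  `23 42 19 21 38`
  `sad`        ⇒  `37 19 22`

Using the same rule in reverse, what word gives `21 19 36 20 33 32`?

j is letter #10 and maps to 28: an offset of 18. Each letter is replaced by its alphabet position (a=1..z=26) + 18.
Undoing it on 21 19 36 20 33 32: 21→(21−18)÷1=3=c, 19→(19−18)÷1=1=a, 36→(36−18)÷1=18=r, 20→(20−18)÷1=2=b, 33→(33−18)÷1=15=o, 32→(32−18)÷1=14=n.

carbon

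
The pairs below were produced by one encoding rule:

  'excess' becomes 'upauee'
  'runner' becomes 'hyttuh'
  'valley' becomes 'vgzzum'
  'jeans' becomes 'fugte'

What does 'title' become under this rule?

Each letter's alphabet position (a=0..z=25) is mapped through 23·x+6 mod 26 — an affine cipher.
On title: t(19)→23·19+6≡1=b; i(8)→23·8+6≡8=i; t(19)→23·19+6≡1=b; l(11)→23·11+6≡25=z; e(4)→23·4+6≡20=u (all mod 26).

bibzu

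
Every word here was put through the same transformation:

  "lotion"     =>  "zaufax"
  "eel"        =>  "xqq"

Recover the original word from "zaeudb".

prison

The output letters match the input read backwards, each shifted +12: lotion reversed is noitol. The word is reversed, then every letter is shifted forward by 12.
Undoing it on zaeudb: shift back: z−12=n, a−12=o, e−12=s, u−12=i, d−12=r, b−12=p → nosirp; then reverse → prison.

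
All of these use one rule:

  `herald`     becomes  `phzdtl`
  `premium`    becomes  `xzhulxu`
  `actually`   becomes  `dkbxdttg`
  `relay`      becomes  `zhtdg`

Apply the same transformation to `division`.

lldlalrv

The shift depends on letter class: consonant h→p is +8, but vowel e→h is +3. Two shifts are in play — +3 for a/e/i/o/u, +8 for every other letter.
On division: d(cons)+8=l, i(vowel)+3=l, v(cons)+8=d, i(vowel)+3=l, s(cons)+8=a, i(vowel)+3=l, o(vowel)+3=r, n(cons)+8=v.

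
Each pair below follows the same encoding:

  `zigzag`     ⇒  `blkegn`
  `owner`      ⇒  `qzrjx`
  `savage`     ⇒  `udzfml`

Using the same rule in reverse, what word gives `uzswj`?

Letter i (0-indexed) is shifted by i+2, so successive shifts are 2, 3, 4, ….
Undoing it on uzswj: u−2=s, z−3=w, s−4=o, w−5=r, j−6=d.

sword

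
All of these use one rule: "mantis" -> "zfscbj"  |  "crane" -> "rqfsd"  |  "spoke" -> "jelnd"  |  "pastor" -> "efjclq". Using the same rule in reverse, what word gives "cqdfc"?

m(12)→z(25) and a(0)→f(5) fit y≡19x+5 (mod 26); the inverse of 19 mod 26 is 11. Treating letters as 0–25, the rule is x ↦ 19x + 5 (mod 26).
Reversing it on cqdfc: c(2)→11·(2−5)≡19=t; q(16)→11·(16−5)≡17=r; d(3)→11·(3−5)≡4=e; f(5)→11·(5−5)≡0=a; c(2)→11·(2−5)≡19=t (all mod 26).

treat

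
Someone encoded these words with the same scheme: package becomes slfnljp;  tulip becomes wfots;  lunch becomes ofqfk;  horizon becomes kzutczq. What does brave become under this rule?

The shift depends on letter class: consonant p→s is +3, but vowel a→l is +11. The rule splits by letter class: vowels +11, consonants +3.
On brave: b(cons)+3=e, r(cons)+3=u, a(vowel)+11=l, v(cons)+3=y, e(vowel)+11=p.

eulyp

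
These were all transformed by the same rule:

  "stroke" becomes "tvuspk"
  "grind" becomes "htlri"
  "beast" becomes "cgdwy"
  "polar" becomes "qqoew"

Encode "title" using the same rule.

Letter i (0-indexed) is shifted by i+1, so successive shifts are 1, 2, 3, ….
For title: t+1=u, i+2=k, t+3=w, l+4=p, e+5=j.

ukwpj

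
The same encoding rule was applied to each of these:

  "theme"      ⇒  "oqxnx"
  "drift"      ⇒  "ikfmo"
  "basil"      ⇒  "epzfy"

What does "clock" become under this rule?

tyrtj

t(19)→o(14) and h(7)→q(16) fit y≡15x+15 (mod 26); the inverse of 15 mod 26 is 7. Each letter's alphabet position (a=0..z=25) is mapped through 15·x+15 mod 26 — an affine cipher.
On clock: c(2)→15·2+15≡19=t; l(11)→15·11+15≡24=y; o(14)→15·14+15≡17=r; c(2)→15·2+15≡19=t; k(10)→15·10+15≡9=j (all mod 26).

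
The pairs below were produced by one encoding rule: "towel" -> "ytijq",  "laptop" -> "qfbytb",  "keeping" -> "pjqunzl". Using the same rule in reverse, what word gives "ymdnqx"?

thrill

Shifts by position in towel: pos 0: t→y (+5), pos 1: o→t (+5), pos 2: w→i (+12), pos 3: e→j (+5), pos 4: l→q (+5) — repeating every 3. A repeating key of period 3 is used — shifts +5, +5, +12 over and over.
Decoding ymdnqx: y−5=t, m−5=h, d−12=r, n−5=i, q−5=l, x−12=l.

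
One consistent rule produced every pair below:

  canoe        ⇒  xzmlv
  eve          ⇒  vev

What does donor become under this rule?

wlmli

Each pair mirrors across the alphabet (c↔x, a↔z, n↔m): positions sum to 25. This is the alphabet-reversal cipher (Atbash): a becomes z, b becomes y, etc.
On donor: d↔w, o↔l, n↔m, o↔l, r↔i.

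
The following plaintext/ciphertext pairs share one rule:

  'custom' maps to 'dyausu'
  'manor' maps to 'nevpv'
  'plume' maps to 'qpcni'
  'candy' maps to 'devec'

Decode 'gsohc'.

foggy

Shifts by position in custom: pos 0: c→d (+1), pos 1: u→y (+4), pos 2: s→a (+8), pos 3: t→u (+1), pos 4: o→s (+4), pos 5: m→u (+8) — repeating every 3. The shifts repeat in a cycle of length 3: positions 0,1,… shift by +1, +4, +8, then the pattern repeats.
Undoing it on gsohc: g−1=f, s−4=o, o−8=g, h−1=g, c−4=y.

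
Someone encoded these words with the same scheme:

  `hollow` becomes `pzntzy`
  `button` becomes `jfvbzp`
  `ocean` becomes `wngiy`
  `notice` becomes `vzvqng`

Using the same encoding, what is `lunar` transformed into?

tfpic

Shifts by position in hollow: pos 0: h→p (+8), pos 1: o→z (+11), pos 2: l→n (+2), pos 3: l→t (+8), pos 4: o→z (+11), pos 5: w→y (+2) — repeating every 3. It's a Vigenère-style cipher with numeric key [8,11,2]: position i shifts by key[i mod 3].
For lunar: l+8=t, u+11=f, n+2=p, a+8=i, r+11=c.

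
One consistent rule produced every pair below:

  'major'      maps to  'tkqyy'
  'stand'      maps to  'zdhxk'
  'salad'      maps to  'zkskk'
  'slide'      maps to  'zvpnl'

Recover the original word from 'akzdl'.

Shifts by position in major: pos 0: m→t (+7), pos 1: a→k (+10), pos 2: j→q (+7), pos 3: o→y (+10) — repeating every 2. The shifts repeat in a cycle of length 2: positions 0,1,… shift by +7, +10, then the pattern repeats.
Reversing it on akzdl: a−7=t, k−10=a, z−7=s, d−10=t, l−7=e.

taste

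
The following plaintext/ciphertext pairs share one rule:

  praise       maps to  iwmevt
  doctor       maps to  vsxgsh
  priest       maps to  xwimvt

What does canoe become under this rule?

isreg

The output letters match the input read backwards, each shifted +4: praise reversed is esiarp. The word is reversed, then every letter is shifted forward by 4.
On canoe: reverse → eonac; then shift: e+4=i, o+4=s, n+4=r, a+4=e, c+4=g.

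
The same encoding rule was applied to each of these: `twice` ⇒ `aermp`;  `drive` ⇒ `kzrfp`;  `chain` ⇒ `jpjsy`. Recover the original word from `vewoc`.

In twice: t→a is +7, w→e is +8, i→r is +9, c→m is +10 — the shift increases by 1 each position. Each letter shifts forward by (position + 7), i.e. 7, 8, 9, … — the shift grows by one for each successive letter.
Decoding vewoc: v−7=o, e−8=w, w−9=n, o−10=e, c−11=r.

owner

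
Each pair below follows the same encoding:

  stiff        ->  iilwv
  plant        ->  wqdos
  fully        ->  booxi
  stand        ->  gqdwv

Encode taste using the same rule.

hwvdw

The output letters match the input read backwards, each shifted +3: stiff reversed is ffits. The word is reversed, then every letter is shifted forward by 3.
For taste: reverse → etsat; then shift: e+3=h, t+3=w, s+3=v, a+3=d, t+3=w.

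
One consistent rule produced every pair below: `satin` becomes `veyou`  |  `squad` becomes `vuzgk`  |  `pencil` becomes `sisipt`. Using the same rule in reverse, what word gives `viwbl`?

The shift increases by 1 at each position, starting from +3: 3, 4, 5, ….
Undoing it on viwbl: v−3=s, i−4=e, w−5=r, b−6=v, l−7=e.

serve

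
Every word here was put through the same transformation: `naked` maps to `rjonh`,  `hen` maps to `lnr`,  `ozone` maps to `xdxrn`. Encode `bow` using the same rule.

fxa

Two shifts are in play — +9 for a/e/i/o/u, +4 for every other letter.
For bow: b(cons)+4=f, o(vowel)+9=x, w(cons)+4=a.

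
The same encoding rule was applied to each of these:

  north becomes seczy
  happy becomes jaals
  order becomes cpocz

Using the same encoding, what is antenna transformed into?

lyypeyl

The output letters match the input read backwards, each shifted +11: north reversed is htron. The word is reversed, then every letter is shifted forward by 11.
For antenna: reverse → annetna; then shift: a+11=l, n+11=y, n+11=y, e+11=p, t+11=e, n+11=y, a+11=l.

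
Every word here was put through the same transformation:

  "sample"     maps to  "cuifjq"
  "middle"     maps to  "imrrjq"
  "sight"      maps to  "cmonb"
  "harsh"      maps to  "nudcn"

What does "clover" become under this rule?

s(18)→c(2) and a(0)→u(20) fit y≡25x+20 (mod 26); the inverse of 25 mod 26 is 25. Treating letters as 0–25, the rule is x ↦ 25x + 20 (mod 26).
On clover: c(2)→25·2+20≡18=s; l(11)→25·11+20≡9=j; o(14)→25·14+20≡6=g; v(21)→25·21+20≡25=z; e(4)→25·4+20≡16=q; r(17)→25·17+20≡3=d (all mod 26).

sjgzqd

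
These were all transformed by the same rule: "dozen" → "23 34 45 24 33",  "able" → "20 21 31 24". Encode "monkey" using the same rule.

32 34 33 30 24 44

d is letter #4 and maps to 23: an offset of 19. Each letter is replaced by its alphabet position (a=1..z=26) + 19.
For monkey: m=13→32, o=15→34, n=14→33, k=11→30, e=5→24, y=25→44.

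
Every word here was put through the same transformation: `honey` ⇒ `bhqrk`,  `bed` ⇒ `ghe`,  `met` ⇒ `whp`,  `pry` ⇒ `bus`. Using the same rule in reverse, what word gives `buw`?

The output letters match the input read backwards, each shifted +3: honey reversed is yenoh. Two steps: reverse the string, then apply a Caesar shift of +3.
Undoing it on buw: shift back: b−3=y, u−3=r, w−3=t → yrt; then reverse → try.

try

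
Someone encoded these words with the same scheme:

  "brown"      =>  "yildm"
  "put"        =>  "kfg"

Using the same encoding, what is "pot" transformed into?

Each pair mirrors across the alphabet (b↔y, r↔i, o↔l): positions sum to 25. Letters are reflected about the middle of the alphabet (position → 25−position): Atbash.
For pot: p↔k, o↔l, t↔g.

klg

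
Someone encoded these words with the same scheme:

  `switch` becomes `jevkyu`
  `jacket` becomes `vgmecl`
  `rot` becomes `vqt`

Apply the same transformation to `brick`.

mektd

The output letters match the input read backwards, each shifted +2: switch reversed is hctiws. Read the word backwards and shift each letter +2.
On brick: reverse → kcirb; then shift: k+2=m, c+2=e, i+2=k, r+2=t, b+2=d.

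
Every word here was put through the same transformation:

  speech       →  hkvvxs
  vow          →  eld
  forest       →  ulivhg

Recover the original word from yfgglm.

button

Each pair mirrors across the alphabet (s↔h, p↔k, e↔v): positions sum to 25. Each letter is replaced by its mirror in the alphabet: a↔z, b↔y, c↔x, and so on (the Atbash cipher).
Decoding yfgglm: y↔b, f↔u, g↔t, g↔t, l↔o, m↔n.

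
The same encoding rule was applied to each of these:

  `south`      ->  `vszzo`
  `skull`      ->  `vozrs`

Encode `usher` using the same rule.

xwmky

In south: s→v is +3, o→s is +4, u→z is +5, t→z is +6 — the shift increases by 1 each position. Each letter shifts forward by (position + 3), i.e. 3, 4, 5, … — the shift grows by one for each successive letter.
For usher: u+3=x, s+4=w, h+5=m, e+6=k, r+7=y.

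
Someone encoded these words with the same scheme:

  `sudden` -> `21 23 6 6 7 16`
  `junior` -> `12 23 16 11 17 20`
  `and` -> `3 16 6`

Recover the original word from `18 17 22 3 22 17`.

s is letter #19 and maps to 21: an offset of 2. Letters become their 1-based position plus 2 (so a→3, b→4, …).
Reversing it on 18 17 22 3 22 17: 18→(18−2)÷1=16=p, 17→(17−2)÷1=15=o, 22→(22−2)÷1=20=t, 3→(3−2)÷1=1=a, 22→(22−2)÷1=20=t, 17→(17−2)÷1=15=o.

potato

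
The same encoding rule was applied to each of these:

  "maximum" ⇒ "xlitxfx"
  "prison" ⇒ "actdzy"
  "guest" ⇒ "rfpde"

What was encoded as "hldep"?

waste

Compare letters: m→x is +11, a→l is +11, x→i is +11 — a constant shift. This is a Caesar cipher with shift 11.
Undoing it on hldep: h−11=w, l−11=a, d−11=s, e−11=t, p−11=e.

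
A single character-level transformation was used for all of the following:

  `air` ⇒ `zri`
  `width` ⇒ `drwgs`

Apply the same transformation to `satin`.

hzgrm

Each pair mirrors across the alphabet (a↔z, i↔r, r↔i): positions sum to 25. Letters are reflected about the middle of the alphabet (position → 25−position): Atbash.
For satin: s↔h, a↔z, t↔g, i↔r, n↔m.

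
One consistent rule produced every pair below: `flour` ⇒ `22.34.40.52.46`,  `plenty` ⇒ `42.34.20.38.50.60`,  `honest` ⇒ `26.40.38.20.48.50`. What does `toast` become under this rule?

50.40.12.48.50

f(#6)→22 and l(#12)→34: differences scale by 2, so n = 2·pos + 10. With a=1..z=26, the number is 2·pos + 10.
For toast: t=20→50, o=15→40, a=1→12, s=19→48, t=20→50.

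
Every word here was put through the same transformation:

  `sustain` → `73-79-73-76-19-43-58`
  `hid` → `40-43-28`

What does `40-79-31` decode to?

hue

The formula is n = 3×(alphabet index, a=1) + 16.
Decoding 40-79-31: 40→(40−16)÷3=8=h, 79→(79−16)÷3=21=u, 31→(31−16)÷3=5=e.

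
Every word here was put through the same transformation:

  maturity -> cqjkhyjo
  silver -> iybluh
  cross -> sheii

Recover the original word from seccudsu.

commence

Compare letters: m→c is +16, a→q is +16, t→j is +16 — a constant shift. It's a constant shift of +16 (ROT16).
Reversing it on seccudsu: s−16=c, e−16=o, c−16=m, c−16=m, u−16=e, d−16=n, s−16=c, u−16=e.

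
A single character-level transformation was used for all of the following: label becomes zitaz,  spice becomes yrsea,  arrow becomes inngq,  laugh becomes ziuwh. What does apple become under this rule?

irrza

l(11)→z(25) and a(0)→i(8) fit y≡11x+8 (mod 26); the inverse of 11 mod 26 is 19. Each letter's alphabet position (a=0..z=25) is mapped through 11·x+8 mod 26 — an affine cipher.
For apple: a(0)→11·0+8≡8=i; p(15)→11·15+8≡17=r; p(15)→11·15+8≡17=r; l(11)→11·11+8≡25=z; e(4)→11·4+8≡0=a (all mod 26).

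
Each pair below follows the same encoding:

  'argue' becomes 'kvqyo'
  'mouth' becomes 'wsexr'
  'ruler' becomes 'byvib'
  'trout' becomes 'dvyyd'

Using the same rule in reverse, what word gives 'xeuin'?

It's a Vigenère-style cipher with numeric key [10,4]: position i shifts by key[i mod 2].
Reversing it on xeuin: x−10=n, e−4=a, u−10=k, i−4=e, n−10=d.

naked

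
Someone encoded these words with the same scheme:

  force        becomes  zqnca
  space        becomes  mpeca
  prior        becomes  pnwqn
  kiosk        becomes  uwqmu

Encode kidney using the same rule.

uwbrag

f(5)→z(25) and o(14)→q(16) fit y≡25x+4 (mod 26); the inverse of 25 mod 26 is 25. This is an affine cipher: with a=0,…,z=25, each position x becomes (25x+4) mod 26.
On kidney: k(10)→25·10+4≡20=u; i(8)→25·8+4≡22=w; d(3)→25·3+4≡1=b; n(13)→25·13+4≡17=r; e(4)→25·4+4≡0=a; y(24)→25·24+4≡6=g (all mod 26).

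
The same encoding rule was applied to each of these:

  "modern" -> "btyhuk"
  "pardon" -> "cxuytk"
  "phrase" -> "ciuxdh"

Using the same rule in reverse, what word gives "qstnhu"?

m(12)→b(1) and o(14)→t(19) fit y≡9x+23 (mod 26); the inverse of 9 mod 26 is 3. Treating letters as 0–25, the rule is x ↦ 9x + 23 (mod 26).
Reversing it on qstnhu: q(16)→3·(16−23)≡5=f; s(18)→3·(18−23)≡11=l; t(19)→3·(19−23)≡14=o; n(13)→3·(13−23)≡22=w; h(7)→3·(7−23)≡4=e; u(20)→3·(20−23)≡17=r (all mod 26).

flower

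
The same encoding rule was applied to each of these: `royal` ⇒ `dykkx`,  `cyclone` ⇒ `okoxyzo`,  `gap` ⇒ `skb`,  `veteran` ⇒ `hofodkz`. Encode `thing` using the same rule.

ftszs

Vowels shift forward by 10 and consonants shift forward by 12.
On thing: t(cons)+12=f, h(cons)+12=t, i(vowel)+10=s, n(cons)+12=z, g(cons)+12=s.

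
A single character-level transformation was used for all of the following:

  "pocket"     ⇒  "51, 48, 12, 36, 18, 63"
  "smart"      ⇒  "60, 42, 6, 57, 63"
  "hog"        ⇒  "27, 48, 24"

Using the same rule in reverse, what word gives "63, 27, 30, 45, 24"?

p(#16)→51 and o(#15)→48: differences scale by 3, so n = 3·pos + 3. The formula is n = 3×(alphabet index, a=1) + 3.
Reversing it on 63, 27, 30, 45, 24: 63→(63−3)÷3=20=t, 27→(27−3)÷3=8=h, 30→(30−3)÷3=9=i, 45→(45−3)÷3=14=n, 24→(24−3)÷3=7=g.

thing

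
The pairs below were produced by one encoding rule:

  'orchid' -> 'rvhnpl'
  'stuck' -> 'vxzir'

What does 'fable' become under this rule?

iegrl

In orchid: o→r is +3, r→v is +4, c→h is +5, h→n is +6 — the shift increases by 1 each position. Letter i (0-indexed) is shifted by i+3, so successive shifts are 3, 4, 5, ….
Applying it to fable: f+3=i, a+4=e, b+5=g, l+6=r, e+7=l.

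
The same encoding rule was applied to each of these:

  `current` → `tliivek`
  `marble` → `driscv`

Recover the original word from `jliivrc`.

surreal

Compare letters: c→t is +17, u→l is +17, r→i is +17 — a constant shift. Each letter is shifted forward by 17 in the alphabet (a Caesar shift of +17).
Reversing it on jliivrc: j−17=s, l−17=u, i−17=r, i−17=r, v−17=e, r−17=a, c−17=l.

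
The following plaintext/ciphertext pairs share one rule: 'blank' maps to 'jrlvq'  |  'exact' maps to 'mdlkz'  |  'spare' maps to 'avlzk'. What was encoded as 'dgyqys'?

Shifts by position in blank: pos 0: b→j (+8), pos 1: l→r (+6), pos 2: a→l (+11), pos 3: n→v (+8), pos 4: k→q (+6) — repeating every 3. The shifts repeat in a cycle of length 3: positions 0,1,… shift by +8, +6, +11, then the pattern repeats.
Reversing it on dgyqys: d−8=v, g−6=a, y−11=n, q−8=i, y−6=s, s−11=h.

vanish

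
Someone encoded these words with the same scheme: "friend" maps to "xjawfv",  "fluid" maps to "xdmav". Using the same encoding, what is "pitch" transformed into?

haluz

Every letter moves 18 places later in the alphabet, wrapping around z→a.
For pitch: p+18=h, i+18=a, t+18=l, c+18=u, h+18=z.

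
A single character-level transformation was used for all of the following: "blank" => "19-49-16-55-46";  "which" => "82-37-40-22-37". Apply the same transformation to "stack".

b(#2)→19 and l(#12)→49: differences scale by 3, so n = 3·pos + 13. The formula is n = 3×(alphabet index, a=1) + 13.
Applying it to stack: s=19→70, t=20→73, a=1→16, c=3→22, k=11→46.

70-73-16-22-46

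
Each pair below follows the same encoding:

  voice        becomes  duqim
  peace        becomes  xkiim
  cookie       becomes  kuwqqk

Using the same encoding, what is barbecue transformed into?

Shifts by position in voice: pos 0: v→d (+8), pos 1: o→u (+6), pos 2: i→q (+8), pos 3: c→i (+6) — repeating every 2. The shifts repeat in a cycle of length 2: positions 0,1,… shift by +8, +6, then the pattern repeats.
For barbecue: b+8=j, a+6=g, r+8=z, b+6=h, e+8=m, c+6=i, u+8=c, e+6=k.

jgzhmick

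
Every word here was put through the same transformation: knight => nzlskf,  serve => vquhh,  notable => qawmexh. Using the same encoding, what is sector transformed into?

vqffrd

Shifts by position in knight: pos 0: k→n (+3), pos 1: n→z (+12), pos 2: i→l (+3), pos 3: g→s (+12) — repeating every 2. It's a Vigenère-style cipher with numeric key [3,12]: position i shifts by key[i mod 2].
On sector: s+3=v, e+12=q, c+3=f, t+12=f, o+3=r, r+12=d.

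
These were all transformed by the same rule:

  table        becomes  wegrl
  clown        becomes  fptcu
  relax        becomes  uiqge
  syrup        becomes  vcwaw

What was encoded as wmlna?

The shift increases by 1 at each position, starting from +3: 3, 4, 5, ….
Reversing it on wmlna: w−3=t, m−4=i, l−5=g, n−6=h, a−7=t.

tight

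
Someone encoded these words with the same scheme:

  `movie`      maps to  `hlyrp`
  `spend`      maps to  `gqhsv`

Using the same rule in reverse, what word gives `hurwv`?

store

The output letters match the input read backwards, each shifted +3: movie reversed is eivom. Two steps: reverse the string, then apply a Caesar shift of +3.
Undoing it on hurwv: shift back: h−3=e, u−3=r, r−3=o, w−3=t, v−3=s → erots; then reverse → store.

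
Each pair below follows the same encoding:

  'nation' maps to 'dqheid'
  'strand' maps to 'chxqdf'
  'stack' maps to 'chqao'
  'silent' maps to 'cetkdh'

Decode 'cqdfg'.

sandy

n(13)→d(3) and a(0)→q(16) fit y≡5x+16 (mod 26); the inverse of 5 mod 26 is 21. This is an affine cipher: with a=0,…,z=25, each position x becomes (5x+16) mod 26.
Undoing it on cqdfg: c(2)→21·(2−16)≡18=s; q(16)→21·(16−16)≡0=a; d(3)→21·(3−16)≡13=n; f(5)→21·(5−16)≡3=d; g(6)→21·(6−16)≡24=y (all mod 26).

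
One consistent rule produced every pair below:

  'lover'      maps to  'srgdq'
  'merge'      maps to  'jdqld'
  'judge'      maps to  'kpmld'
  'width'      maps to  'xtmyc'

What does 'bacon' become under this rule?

This is an affine cipher: with a=0,…,z=25, each position x becomes (17x+13) mod 26.
Applying it to bacon: b(1)→17·1+13≡4=e; a(0)→17·0+13≡13=n; c(2)→17·2+13≡21=v; o(14)→17·14+13≡17=r; n(13)→17·13+13≡0=a (all mod 26).

envra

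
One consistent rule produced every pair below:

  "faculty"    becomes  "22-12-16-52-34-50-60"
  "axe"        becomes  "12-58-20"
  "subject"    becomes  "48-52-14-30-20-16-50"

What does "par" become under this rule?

42-12-46

f(#6)→22 and a(#1)→12: differences scale by 2, so n = 2·pos + 10. With a=1..z=26, the number is 2·pos + 10.
Applying it to par: p=16→42, a=1→12, r=18→46.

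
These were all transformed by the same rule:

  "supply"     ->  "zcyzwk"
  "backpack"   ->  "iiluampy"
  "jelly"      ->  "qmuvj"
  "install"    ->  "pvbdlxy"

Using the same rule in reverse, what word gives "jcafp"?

In supply: s→z is +7, u→c is +8, p→y is +9, p→z is +10 — the shift increases by 1 each position. Each letter shifts forward by (position + 7), i.e. 7, 8, 9, … — the shift grows by one for each successive letter.
Reversing it on jcafp: j−7=c, c−8=u, a−9=r, f−10=v, p−11=e.

curve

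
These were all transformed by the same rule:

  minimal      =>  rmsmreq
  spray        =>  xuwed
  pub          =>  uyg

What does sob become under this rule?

The shift depends on letter class: consonant m→r is +5, but vowel i→m is +4. Two shifts are in play — +4 for a/e/i/o/u, +5 for every other letter.
On sob: s(cons)+5=x, o(vowel)+4=s, b(cons)+5=g.

xsg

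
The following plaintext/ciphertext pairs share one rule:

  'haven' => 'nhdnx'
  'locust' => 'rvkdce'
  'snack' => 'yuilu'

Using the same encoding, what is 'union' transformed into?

auqxx

In haven: h→n is +6, a→h is +7, v→d is +8, e→n is +9 — the shift increases by 1 each position. The shift increases by 1 at each position, starting from +6: 6, 7, 8, ….
Applying it to union: u+6=a, n+7=u, i+8=q, o+9=x, n+10=x.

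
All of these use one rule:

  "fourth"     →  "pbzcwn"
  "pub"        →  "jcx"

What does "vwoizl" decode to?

dragon

The output letters match the input read backwards, each shifted +8: fourth reversed is htruof. Read the word backwards and shift each letter +8.
Decoding vwoizl: shift back: v−8=n, w−8=o, o−8=g, i−8=a, z−8=r, l−8=d → nogard; then reverse → dragon.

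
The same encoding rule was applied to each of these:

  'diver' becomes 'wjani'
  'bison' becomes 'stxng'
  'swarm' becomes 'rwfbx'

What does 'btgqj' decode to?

elbow

The word is reversed, then every letter is shifted forward by 5.
Decoding btgqj: shift back: b−5=w, t−5=o, g−5=b, q−5=l, j−5=e → woble; then reverse → elbow.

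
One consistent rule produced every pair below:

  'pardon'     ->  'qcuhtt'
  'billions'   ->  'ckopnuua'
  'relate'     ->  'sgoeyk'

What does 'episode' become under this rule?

frlwtjl

In pardon: p→q is +1, a→c is +2, r→u is +3, d→h is +4 — the shift increases by 1 each position. The shift increases by 1 at each position, starting from +1: 1, 2, 3, ….
Applying it to episode: e+1=f, p+2=r, i+3=l, s+4=w, o+5=t, d+6=j, e+7=l.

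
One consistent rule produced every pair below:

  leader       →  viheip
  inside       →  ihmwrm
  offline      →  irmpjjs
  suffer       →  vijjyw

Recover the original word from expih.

delta

The output letters match the input read backwards, each shifted +4: leader reversed is redael. The word is reversed, then every letter is shifted forward by 4.
Undoing it on expih: shift back: e−4=a, x−4=t, p−4=l, i−4=e, h−4=d → atled; then reverse → delta.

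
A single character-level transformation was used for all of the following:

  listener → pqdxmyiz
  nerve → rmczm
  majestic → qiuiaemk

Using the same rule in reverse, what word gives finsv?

The shifts repeat in a cycle of length 3: positions 0,1,… shift by +4, +8, +11, then the pattern repeats.
Undoing it on finsv: f−4=b, i−8=a, n−11=c, s−4=o, v−8=n.

bacon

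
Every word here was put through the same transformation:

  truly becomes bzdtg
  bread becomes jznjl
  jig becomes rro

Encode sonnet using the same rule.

The shift depends on letter class: consonant t→b is +8, but vowel u→d is +9. The rule splits by letter class: vowels +9, consonants +8.
For sonnet: s(cons)+8=a, o(vowel)+9=x, n(cons)+8=v, n(cons)+8=v, e(vowel)+9=n, t(cons)+8=b.

axvvnb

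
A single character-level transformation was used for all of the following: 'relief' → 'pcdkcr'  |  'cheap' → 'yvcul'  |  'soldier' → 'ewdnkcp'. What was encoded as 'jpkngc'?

r(17)→p(15) and e(4)→c(2) fit y≡15x+20 (mod 26); the inverse of 15 mod 26 is 7. Each letter's alphabet position (a=0..z=25) is mapped through 15·x+20 mod 26 — an affine cipher.
Decoding jpkngc: j(9)→7·(9−20)≡1=b; p(15)→7·(15−20)≡17=r; k(10)→7·(10−20)≡8=i; n(13)→7·(13−20)≡3=d; g(6)→7·(6−20)≡6=g; c(2)→7·(2−20)≡4=e (all mod 26).

bridge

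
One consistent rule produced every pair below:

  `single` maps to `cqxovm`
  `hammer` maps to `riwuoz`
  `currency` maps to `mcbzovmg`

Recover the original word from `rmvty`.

hello

Shifts by position in single: pos 0: s→c (+10), pos 1: i→q (+8), pos 2: n→x (+10), pos 3: g→o (+8) — repeating every 2. It's a Vigenère-style cipher with numeric key [10,8]: position i shifts by key[i mod 2].
Undoing it on rmvty: r−10=h, m−8=e, v−10=l, t−8=l, y−10=o.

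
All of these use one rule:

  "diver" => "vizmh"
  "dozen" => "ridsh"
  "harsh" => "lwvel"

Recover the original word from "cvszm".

The output letters match the input read backwards, each shifted +4: diver reversed is revid. The word is reversed, then every letter is shifted forward by 4.
Undoing it on cvszm: shift back: c−4=y, v−4=r, s−4=o, z−4=v, m−4=i → yrovi; then reverse → ivory.

ivory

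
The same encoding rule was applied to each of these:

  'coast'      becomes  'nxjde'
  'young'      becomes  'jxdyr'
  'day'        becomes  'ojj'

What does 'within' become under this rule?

The shift depends on letter class: consonant c→n is +11, but vowel o→x is +9. Vowels shift forward by 9 and consonants shift forward by 11.
Applying it to within: w(cons)+11=h, i(vowel)+9=r, t(cons)+11=e, h(cons)+11=s, i(vowel)+9=r, n(cons)+11=y.

hresry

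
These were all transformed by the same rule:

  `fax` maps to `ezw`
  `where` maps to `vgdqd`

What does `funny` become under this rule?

etmmx

Compare letters: f→e is +25, a→z is +25, x→w is +25 — a constant shift. Each letter is shifted forward by 25 in the alphabet (a Caesar shift of +25).
For funny: f+25=e, u+25=t, n+25=m, n+25=m, y+25=x.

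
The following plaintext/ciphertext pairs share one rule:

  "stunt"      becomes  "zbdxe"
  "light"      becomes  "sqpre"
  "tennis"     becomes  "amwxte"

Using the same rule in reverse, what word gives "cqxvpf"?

In stunt: s→z is +7, t→b is +8, u→d is +9, n→x is +10 — the shift increases by 1 each position. Letter i (0-indexed) is shifted by i+7, so successive shifts are 7, 8, 9, ….
Reversing it on cqxvpf: c−7=v, q−8=i, x−9=o, v−10=l, p−11=e, f−12=t.

violet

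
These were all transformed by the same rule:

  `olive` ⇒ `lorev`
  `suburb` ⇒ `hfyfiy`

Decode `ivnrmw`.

remind

Each pair mirrors across the alphabet (o↔l, l↔o, i↔r): positions sum to 25. Letters are reflected about the middle of the alphabet (position → 25−position): Atbash.
Reversing it on ivnrmw: i↔r, v↔e, n↔m, r↔i, m↔n, w↔d.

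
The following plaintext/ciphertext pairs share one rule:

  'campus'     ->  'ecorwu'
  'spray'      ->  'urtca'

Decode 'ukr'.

It's a constant shift of +2 (ROT2).
Reversing it on ukr: u−2=s, k−2=i, r−2=p.

sip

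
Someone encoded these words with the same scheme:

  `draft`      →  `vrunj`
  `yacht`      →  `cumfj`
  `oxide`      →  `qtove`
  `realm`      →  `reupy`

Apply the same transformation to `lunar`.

pshur

d(3)→v(21) and r(17)→r(17) fit y≡9x+20 (mod 26); the inverse of 9 mod 26 is 3. Each letter's alphabet position (a=0..z=25) is mapped through 9·x+20 mod 26 — an affine cipher.
On lunar: l(11)→9·11+20≡15=p; u(20)→9·20+20≡18=s; n(13)→9·13+20≡7=h; a(0)→9·0+20≡20=u; r(17)→9·17+20≡17=r (all mod 26).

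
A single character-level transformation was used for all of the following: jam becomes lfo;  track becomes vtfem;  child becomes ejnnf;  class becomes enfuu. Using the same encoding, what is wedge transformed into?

The rule splits by letter class: vowels +5, consonants +2.
Applying it to wedge: w(cons)+2=y, e(vowel)+5=j, d(cons)+2=f, g(cons)+2=i, e(vowel)+5=j.

yjfij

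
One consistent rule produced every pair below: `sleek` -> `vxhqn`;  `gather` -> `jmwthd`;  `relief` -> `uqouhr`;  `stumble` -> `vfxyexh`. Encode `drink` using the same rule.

It's a Vigenère-style cipher with numeric key [3,12]: position i shifts by key[i mod 2].
Applying it to drink: d+3=g, r+12=d, i+3=l, n+12=z, k+3=n.

gdlzn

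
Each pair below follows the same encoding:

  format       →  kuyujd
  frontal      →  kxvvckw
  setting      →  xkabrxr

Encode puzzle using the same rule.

In format: f→k is +5, o→u is +6, r→y is +7, m→u is +8 — the shift increases by 1 each position. Each letter shifts forward by (position + 5), i.e. 5, 6, 7, … — the shift grows by one for each successive letter.
Applying it to puzzle: p+5=u, u+6=a, z+7=g, z+8=h, l+9=u, e+10=o.

uaghuo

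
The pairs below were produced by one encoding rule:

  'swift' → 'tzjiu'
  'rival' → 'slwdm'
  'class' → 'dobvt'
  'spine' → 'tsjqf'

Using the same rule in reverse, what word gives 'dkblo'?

chain

A repeating key of period 2 is used — shifts +1, +3 over and over.
Decoding dkblo: d−1=c, k−3=h, b−1=a, l−3=i, o−1=n.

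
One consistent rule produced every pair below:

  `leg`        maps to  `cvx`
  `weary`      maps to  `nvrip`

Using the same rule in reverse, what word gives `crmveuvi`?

lavender

Compare letters: l→c is +17, e→v is +17, g→x is +17 — a constant shift. Every letter moves 17 places later in the alphabet, wrapping around z→a.
Undoing it on crmveuvi: c−17=l, r−17=a, m−17=v, v−17=e, e−17=n, u−17=d, v−17=e, i−17=r.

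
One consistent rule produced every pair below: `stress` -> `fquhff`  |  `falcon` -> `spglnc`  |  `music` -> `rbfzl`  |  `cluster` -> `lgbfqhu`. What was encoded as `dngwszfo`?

s(18)→f(5) and t(19)→q(16) fit y≡11x+15 (mod 26); the inverse of 11 mod 26 is 19. Treating letters as 0–25, the rule is x ↦ 11x + 15 (mod 26).
Reversing it on dngwszfo: d(3)→19·(3−15)≡6=g; n(13)→19·(13−15)≡14=o; g(6)→19·(6−15)≡11=l; w(22)→19·(22−15)≡3=d; s(18)→19·(18−15)≡5=f; z(25)→19·(25−15)≡8=i; f(5)→19·(5−15)≡18=s; o(14)→19·(14−15)≡7=h (all mod 26).

goldfish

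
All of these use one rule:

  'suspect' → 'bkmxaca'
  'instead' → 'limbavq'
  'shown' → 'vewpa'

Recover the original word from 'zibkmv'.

nectar

The output letters match the input read backwards, each shifted +8: suspect reversed is tcepsus. Two steps: reverse the string, then apply a Caesar shift of +8.
Reversing it on zibkmv: shift back: z−8=r, i−8=a, b−8=t, k−8=c, m−8=e, v−8=n → ratcen; then reverse → nectar.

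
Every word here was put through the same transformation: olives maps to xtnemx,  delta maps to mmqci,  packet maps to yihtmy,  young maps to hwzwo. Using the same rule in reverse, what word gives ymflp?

peach

Shifts by position in olives: pos 0: o→x (+9), pos 1: l→t (+8), pos 2: i→n (+5), pos 3: v→e (+9), pos 4: e→m (+8), pos 5: s→x (+5) — repeating every 3. The shifts repeat in a cycle of length 3: positions 0,1,… shift by +9, +8, +5, then the pattern repeats.
Reversing it on ymflp: y−9=p, m−8=e, f−5=a, l−9=c, p−8=h.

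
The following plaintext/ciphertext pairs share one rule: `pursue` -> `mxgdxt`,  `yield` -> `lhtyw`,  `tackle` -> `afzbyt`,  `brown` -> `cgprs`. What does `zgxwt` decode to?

p(15)→m(12) and u(20)→x(23) fit y≡23x+5 (mod 26); the inverse of 23 mod 26 is 17. Treating letters as 0–25, the rule is x ↦ 23x + 5 (mod 26).
Decoding zgxwt: z(25)→17·(25−5)≡2=c; g(6)→17·(6−5)≡17=r; x(23)→17·(23−5)≡20=u; w(22)→17·(22−5)≡3=d; t(19)→17·(19−5)≡4=e (all mod 26).

crude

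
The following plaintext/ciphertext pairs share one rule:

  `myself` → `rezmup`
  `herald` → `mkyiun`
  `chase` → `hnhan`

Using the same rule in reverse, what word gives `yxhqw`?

train

Letter i (0-indexed) is shifted by i+5, so successive shifts are 5, 6, 7, ….
Undoing it on yxhqw: y−5=t, x−6=r, h−7=a, q−8=i, w−9=n.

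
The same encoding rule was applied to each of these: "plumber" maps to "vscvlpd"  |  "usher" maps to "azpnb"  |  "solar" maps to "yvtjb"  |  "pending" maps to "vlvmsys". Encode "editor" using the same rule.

kkqcyc

In plumber: p→v is +6, l→s is +7, u→c is +8, m→v is +9 — the shift increases by 1 each position. Letter i (0-indexed) is shifted by i+6, so successive shifts are 6, 7, 8, ….
On editor: e+6=k, d+7=k, i+8=q, t+9=c, o+10=y, r+11=c.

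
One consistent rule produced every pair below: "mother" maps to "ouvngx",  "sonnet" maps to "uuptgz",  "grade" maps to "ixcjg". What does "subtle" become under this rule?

A repeating key of period 2 is used — shifts +2, +6 over and over.
On subtle: s+2=u, u+6=a, b+2=d, t+6=z, l+2=n, e+6=k.

uadznk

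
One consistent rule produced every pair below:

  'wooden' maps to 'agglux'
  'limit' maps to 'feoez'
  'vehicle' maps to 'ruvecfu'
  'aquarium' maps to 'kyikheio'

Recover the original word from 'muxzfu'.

Treating letters as 0–25, the rule is x ↦ 9x + 10 (mod 26).
Reversing it on muxzfu: m(12)→3·(12−10)≡6=g; u(20)→3·(20−10)≡4=e; x(23)→3·(23−10)≡13=n; z(25)→3·(25−10)≡19=t; f(5)→3·(5−10)≡11=l; u(20)→3·(20−10)≡4=e (all mod 26).

gentle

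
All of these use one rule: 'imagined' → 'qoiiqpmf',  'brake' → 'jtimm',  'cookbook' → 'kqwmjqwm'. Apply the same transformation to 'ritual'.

Shifts by position in imagined: pos 0: i→q (+8), pos 1: m→o (+2), pos 2: a→i (+8), pos 3: g→i (+2) — repeating every 2. It's a Vigenère-style cipher with numeric key [8,2]: position i shifts by key[i mod 2].
On ritual: r+8=z, i+2=k, t+8=b, u+2=w, a+8=i, l+2=n.

zkbwin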